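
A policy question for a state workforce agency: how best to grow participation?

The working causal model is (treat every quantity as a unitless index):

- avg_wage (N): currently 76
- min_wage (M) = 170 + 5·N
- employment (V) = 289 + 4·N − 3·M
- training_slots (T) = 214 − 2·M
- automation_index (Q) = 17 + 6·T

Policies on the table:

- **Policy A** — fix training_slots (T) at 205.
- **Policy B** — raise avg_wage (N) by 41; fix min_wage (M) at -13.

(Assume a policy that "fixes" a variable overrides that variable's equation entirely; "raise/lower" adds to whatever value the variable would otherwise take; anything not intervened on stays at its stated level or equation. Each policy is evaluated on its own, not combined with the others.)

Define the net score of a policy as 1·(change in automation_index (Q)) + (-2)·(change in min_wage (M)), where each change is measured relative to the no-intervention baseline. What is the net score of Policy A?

Baseline:
  N = 76
  M = 170 + 5·76 = 550
  T = 214 − 2·550 = -886
  Q = 17 + 6·(-886) = -5299
Policy A (T := 205):
  N = 76
  M = 170 + 5·76 = 550
  T = 205
  Q = 17 + 6·205 = 1247
ΔQ = 1247 − (-5299) = 6546; ΔM = 550 − 550 = 0
Score = 1·6546 + (-2)·0 = 6546

6546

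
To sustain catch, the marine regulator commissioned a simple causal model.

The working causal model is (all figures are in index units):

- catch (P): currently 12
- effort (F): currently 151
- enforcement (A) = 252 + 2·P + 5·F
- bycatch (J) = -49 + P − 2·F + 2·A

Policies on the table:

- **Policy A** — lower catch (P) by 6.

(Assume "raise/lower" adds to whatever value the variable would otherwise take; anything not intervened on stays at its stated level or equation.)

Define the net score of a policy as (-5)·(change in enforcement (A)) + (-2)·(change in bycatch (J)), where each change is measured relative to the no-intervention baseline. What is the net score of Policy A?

Baseline:
  P = 12
  F = 151
  A = 252 + 2·12 + 5·151 = 1031
  J = -49 + 12 − 2·151 + 2·1031 = 1723
Policy A (P − 6):
  P = 12 − 6 = 6
  F = 151
  A = 252 + 2·6 + 5·151 = 1019
  J = -49 + 6 − 2·151 + 2·1019 = 1693
ΔA = 1019 − 1031 = -12; ΔJ = 1693 − 1723 = -30
Score = (-5)·(-12) + (-2)·(-30) = 120

120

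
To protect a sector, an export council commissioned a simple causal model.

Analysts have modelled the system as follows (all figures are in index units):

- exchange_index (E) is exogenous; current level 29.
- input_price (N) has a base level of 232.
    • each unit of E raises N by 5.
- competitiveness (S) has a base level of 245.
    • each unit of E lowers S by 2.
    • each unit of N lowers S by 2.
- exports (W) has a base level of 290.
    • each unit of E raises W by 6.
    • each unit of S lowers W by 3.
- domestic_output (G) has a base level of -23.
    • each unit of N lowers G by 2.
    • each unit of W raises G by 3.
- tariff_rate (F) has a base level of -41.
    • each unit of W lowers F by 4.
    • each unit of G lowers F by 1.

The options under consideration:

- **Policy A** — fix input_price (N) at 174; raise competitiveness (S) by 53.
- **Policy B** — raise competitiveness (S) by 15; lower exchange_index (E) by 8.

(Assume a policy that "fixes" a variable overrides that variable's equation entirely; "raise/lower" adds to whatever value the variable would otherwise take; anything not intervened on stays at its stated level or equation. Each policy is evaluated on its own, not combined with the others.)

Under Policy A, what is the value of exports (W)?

Policy A (N := 174, S + 53):
  E = 29
  N = 174
  S = 245 − 2·29 − 2·174 (+53 from intervention) = -108
  W = 290 + 6·29 − 3·(-108) = 788

788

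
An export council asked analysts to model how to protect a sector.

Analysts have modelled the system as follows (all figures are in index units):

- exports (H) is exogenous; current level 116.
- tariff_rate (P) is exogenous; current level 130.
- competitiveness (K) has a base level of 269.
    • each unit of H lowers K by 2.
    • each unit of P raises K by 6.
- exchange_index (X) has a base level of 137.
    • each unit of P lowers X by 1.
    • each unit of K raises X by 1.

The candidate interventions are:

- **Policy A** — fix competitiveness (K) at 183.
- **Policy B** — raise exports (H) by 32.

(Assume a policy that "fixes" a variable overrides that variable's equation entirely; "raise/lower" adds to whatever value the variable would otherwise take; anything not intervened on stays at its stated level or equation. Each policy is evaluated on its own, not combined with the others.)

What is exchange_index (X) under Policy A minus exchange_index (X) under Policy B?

Policy A (K := 183):
  H = 116
  P = 130
  K = 183
  X = 137 − 130 + 183 = 190
Policy B (H + 32):
  H = 116 + 32 = 148
  P = 130
  K = 269 − 2·148 + 6·130 = 753
  X = 137 − 130 + 753 = 760
X: 190 − 760 = -570

-570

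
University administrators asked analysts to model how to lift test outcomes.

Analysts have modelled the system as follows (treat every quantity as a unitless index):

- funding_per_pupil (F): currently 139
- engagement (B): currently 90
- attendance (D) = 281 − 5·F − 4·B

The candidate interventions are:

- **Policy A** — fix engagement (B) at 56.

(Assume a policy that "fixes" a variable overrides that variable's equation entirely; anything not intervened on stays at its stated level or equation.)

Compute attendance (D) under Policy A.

-638

Policy A (B := 56):
  F = 139
  B = 56
  D = 281 − 5·139 − 4·56 = -638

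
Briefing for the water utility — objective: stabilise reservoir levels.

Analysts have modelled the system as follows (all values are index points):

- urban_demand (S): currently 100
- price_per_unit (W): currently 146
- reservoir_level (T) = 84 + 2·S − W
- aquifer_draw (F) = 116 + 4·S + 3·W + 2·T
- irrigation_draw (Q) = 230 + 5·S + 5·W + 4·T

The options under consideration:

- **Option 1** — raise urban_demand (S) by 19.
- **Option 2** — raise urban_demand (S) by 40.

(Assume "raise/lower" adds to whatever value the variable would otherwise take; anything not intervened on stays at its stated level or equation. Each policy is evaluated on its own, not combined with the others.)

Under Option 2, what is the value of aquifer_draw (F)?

Option 2 (S + 40):
  S = 100 + 40 = 140
  W = 146
  T = 84 + 2·140 − 146 = 218
  F = 116 + 4·140 + 3·146 + 2·218 = 1550

1550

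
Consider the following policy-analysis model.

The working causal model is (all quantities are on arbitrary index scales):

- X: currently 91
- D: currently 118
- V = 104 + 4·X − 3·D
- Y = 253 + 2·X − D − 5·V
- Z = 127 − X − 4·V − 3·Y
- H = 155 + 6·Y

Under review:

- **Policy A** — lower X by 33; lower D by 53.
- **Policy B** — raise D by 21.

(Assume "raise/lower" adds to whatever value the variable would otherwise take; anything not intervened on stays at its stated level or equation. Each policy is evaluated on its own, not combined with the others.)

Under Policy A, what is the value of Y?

-401

Policy A (X − 33, D − 53):
  X = 91 − 33 = 58
  D = 118 − 53 = 65
  V = 104 + 4·58 − 3·65 = 141
  Y = 253 + 2·58 − 65 − 5·141 = -401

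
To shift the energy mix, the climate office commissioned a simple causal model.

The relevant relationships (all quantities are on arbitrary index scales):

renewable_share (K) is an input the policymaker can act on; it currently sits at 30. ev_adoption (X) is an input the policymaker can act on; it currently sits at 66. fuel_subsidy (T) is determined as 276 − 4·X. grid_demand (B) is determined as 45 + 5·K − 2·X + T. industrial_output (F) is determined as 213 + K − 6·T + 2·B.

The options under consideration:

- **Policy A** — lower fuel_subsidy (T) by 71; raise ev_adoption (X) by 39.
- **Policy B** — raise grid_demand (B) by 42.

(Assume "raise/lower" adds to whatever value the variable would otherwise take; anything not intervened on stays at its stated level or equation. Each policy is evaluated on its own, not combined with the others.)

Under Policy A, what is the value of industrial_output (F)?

Policy A (T − 71, X + 39):
  K = 30
  X = 66 + 39 = 105
  T = 276 − 4·105 (−71 from intervention) = -215
  B = 45 + 5·30 − 2·105 + (-215) = -230
  F = 213 + 30 − 6·(-215) + 2·(-230) = 1073

1073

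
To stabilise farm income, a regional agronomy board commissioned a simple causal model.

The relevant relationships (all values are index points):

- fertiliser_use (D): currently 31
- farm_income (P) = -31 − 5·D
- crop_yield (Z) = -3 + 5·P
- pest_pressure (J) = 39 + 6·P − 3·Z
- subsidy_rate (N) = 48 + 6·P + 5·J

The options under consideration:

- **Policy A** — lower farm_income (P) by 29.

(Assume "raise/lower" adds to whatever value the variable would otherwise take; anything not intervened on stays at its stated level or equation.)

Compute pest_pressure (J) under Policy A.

Policy A (P − 29):
  D = 31
  P = -31 − 5·31 (−29 from intervention) = -215
  Z = -3 + 5·(-215) = -1078
  J = 39 + 6·(-215) − 3·(-1078) = 1983

1983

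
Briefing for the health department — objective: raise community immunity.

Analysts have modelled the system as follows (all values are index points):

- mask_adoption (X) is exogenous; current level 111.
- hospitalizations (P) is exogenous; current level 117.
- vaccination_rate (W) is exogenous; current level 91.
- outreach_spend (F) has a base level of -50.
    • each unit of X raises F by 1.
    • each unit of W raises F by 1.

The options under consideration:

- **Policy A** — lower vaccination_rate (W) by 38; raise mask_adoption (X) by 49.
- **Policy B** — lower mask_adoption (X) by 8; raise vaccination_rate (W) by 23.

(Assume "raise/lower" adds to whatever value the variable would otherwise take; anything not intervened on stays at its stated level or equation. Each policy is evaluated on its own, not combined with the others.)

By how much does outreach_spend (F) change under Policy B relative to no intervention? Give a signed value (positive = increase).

15

Baseline:
  X = 111
  W = 91
  F = -50 + 111 + 91 = 152
Policy B (X − 8, W + 23):
  X = 111 − 8 = 103
  W = 91 + 23 = 114
  F = -50 + 103 + 114 = 167
Change in F: 167 − 152 = 15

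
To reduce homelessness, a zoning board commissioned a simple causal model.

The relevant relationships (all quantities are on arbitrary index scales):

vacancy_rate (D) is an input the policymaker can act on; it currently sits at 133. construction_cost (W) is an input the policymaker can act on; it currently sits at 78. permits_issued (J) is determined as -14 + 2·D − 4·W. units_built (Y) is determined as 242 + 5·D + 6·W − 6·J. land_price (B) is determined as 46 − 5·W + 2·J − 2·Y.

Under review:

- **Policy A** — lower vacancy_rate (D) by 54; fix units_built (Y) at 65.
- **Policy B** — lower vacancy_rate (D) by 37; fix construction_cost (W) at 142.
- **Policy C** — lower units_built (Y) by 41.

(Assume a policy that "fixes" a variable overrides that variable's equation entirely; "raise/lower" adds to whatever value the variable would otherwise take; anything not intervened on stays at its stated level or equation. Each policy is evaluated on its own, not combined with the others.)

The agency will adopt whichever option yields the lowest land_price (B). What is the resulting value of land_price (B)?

Policy A (D − 54, Y := 65):
  D = 133 − 54 = 79
  W = 78
  J = -14 + 2·79 − 4·78 = -168
  Y = 65
  B = 46 − 5·78 + 2·(-168) − 2·65 = -810
Policy B (D − 37, W := 142):
  D = 133 − 37 = 96
  W = 142
  J = -14 + 2·96 − 4·142 = -390
  Y = 242 + 5·96 + 6·142 − 6·(-390) = 3914
  B = 46 − 5·142 + 2·(-390) − 2·3914 = -9272
Policy C (Y − 41):
  D = 133
  W = 78
  J = -14 + 2·133 − 4·78 = -60
  Y = 242 + 5·133 + 6·78 − 6·(-60) (−41 from intervention) = 1694
  B = 46 − 5·78 + 2·(-60) − 2·1694 = -3852
Comparing — Policy A: B=-810, Policy B: B=-9272, Policy C: B=-3852. Lowest is -9272 (Policy B).

-9272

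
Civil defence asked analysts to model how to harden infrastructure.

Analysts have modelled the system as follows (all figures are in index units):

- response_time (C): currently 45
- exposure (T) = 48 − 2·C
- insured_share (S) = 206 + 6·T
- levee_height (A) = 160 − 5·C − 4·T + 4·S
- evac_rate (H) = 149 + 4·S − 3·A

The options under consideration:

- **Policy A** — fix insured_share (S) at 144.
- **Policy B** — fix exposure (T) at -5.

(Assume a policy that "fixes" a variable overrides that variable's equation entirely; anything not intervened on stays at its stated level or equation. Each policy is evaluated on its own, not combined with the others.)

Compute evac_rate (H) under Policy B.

-1124

Policy B (T := -5):
  C = 45
  T = -5
  S = 206 + 6·(-5) = 176
  A = 160 − 5·45 − 4·(-5) + 4·176 = 659
  H = 149 + 4·176 − 3·659 = -1124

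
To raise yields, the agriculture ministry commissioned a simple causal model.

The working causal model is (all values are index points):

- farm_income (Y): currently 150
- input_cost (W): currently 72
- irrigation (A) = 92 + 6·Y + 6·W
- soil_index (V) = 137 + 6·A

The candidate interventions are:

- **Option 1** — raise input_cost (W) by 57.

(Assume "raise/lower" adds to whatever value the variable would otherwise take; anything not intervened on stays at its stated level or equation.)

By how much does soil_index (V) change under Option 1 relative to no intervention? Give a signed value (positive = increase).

2052

Baseline:
  Y = 150
  W = 72
  A = 92 + 6·150 + 6·72 = 1424
  V = 137 + 6·1424 = 8681
Option 1 (W + 57):
  Y = 150
  W = 72 + 57 = 129
  A = 92 + 6·150 + 6·129 = 1766
  V = 137 + 6·1766 = 10733
Change in V: 10733 − 8681 = 2052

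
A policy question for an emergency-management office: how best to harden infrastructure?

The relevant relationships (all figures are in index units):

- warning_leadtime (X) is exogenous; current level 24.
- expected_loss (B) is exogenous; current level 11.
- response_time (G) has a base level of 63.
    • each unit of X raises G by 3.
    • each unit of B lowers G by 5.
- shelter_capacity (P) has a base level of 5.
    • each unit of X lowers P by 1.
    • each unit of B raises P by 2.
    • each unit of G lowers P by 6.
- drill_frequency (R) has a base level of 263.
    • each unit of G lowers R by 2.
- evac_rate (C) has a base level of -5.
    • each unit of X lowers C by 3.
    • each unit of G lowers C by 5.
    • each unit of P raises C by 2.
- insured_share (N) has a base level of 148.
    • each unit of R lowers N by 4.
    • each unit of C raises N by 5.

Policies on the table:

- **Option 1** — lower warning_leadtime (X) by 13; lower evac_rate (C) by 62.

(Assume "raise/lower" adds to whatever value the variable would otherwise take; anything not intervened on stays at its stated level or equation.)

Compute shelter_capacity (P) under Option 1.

-230

Option 1 (X − 13, C − 62):
  X = 24 − 13 = 11
  B = 11
  G = 63 + 3·11 − 5·11 = 41
  P = 5 − 11 + 2·11 − 6·41 = -230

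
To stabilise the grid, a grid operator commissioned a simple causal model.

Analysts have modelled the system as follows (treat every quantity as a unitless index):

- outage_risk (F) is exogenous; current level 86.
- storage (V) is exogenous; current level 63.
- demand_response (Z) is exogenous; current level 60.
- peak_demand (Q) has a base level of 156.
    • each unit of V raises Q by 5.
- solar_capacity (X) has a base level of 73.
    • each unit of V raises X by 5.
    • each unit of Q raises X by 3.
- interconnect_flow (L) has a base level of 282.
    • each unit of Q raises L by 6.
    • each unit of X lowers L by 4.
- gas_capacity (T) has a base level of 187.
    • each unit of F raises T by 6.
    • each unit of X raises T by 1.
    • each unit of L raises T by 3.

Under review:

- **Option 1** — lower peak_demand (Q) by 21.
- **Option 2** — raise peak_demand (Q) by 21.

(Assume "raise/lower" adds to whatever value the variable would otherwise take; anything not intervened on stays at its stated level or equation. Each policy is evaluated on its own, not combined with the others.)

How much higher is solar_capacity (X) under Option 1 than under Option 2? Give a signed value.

Option 1 (Q − 21):
  V = 63
  Q = 156 + 5·63 (−21 from intervention) = 450
  X = 73 + 5·63 + 3·450 = 1738
Option 2 (Q + 21):
  V = 63
  Q = 156 + 5·63 (+21 from intervention) = 492
  X = 73 + 5·63 + 3·492 = 1864
X: 1738 − 1864 = -126

-126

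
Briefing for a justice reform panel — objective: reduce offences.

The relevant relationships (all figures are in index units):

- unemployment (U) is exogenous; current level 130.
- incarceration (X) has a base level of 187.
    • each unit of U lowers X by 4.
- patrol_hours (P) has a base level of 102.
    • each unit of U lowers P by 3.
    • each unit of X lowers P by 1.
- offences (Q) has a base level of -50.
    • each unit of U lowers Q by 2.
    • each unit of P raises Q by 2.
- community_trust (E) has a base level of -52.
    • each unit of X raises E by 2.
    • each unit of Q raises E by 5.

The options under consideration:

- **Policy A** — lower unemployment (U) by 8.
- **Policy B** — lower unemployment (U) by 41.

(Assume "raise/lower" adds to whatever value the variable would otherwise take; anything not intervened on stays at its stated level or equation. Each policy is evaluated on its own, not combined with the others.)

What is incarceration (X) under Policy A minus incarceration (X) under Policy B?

Policy A (U − 8):
  U = 130 − 8 = 122
  X = 187 − 4·122 = -301
Policy B (U − 41):
  U = 130 − 41 = 89
  X = 187 − 4·89 = -169
X: -301 − (-169) = -132

-132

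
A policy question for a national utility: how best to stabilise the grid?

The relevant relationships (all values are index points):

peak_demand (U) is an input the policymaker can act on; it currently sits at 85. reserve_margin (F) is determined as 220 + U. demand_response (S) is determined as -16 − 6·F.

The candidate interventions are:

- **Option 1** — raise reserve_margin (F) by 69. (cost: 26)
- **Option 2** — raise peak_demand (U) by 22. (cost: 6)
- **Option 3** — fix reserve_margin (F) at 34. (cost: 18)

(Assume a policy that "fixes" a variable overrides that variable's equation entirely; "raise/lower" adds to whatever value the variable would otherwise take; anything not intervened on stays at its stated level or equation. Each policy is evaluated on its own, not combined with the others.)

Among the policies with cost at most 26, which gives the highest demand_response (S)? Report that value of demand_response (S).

-220

Option 1 (F + 69):
  U = 85
  F = 220 + 85 (+69 from intervention) = 374
  S = -16 − 6·374 = -2260
Option 2 (U + 22):
  U = 85 + 22 = 107
  F = 220 + 107 = 327
  S = -16 − 6·327 = -1978
Option 3 (F := 34):
  U = 85
  F = 34
  S = -16 − 6·34 = -220
Comparing — Option 1: S=-2260, Option 2: S=-1978, Option 3: S=-220. Highest is -220 (Option 3).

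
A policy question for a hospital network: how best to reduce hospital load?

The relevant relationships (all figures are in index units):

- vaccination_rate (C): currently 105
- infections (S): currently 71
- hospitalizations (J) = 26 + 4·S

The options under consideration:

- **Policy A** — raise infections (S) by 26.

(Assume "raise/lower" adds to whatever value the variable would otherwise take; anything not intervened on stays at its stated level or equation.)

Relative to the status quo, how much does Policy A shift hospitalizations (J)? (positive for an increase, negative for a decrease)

Baseline:
  S = 71
  J = 26 + 4·71 = 310
Policy A (S + 26):
  S = 71 + 26 = 97
  J = 26 + 4·97 = 414
Change in J: 414 − 310 = 104

104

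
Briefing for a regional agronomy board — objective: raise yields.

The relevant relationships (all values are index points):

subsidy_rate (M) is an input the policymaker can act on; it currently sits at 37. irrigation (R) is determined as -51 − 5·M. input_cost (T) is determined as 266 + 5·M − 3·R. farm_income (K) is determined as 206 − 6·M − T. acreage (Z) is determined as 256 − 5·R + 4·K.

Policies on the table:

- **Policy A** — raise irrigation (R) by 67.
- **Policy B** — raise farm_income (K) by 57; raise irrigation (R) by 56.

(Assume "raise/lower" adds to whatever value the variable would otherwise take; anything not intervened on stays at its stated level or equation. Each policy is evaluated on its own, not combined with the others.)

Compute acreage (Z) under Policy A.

-2795

Policy A (R + 67):
  M = 37
  R = -51 − 5·37 (+67 from intervention) = -169
  T = 266 + 5·37 − 3·(-169) = 958
  K = 206 − 6·37 − 958 = -974
  Z = 256 − 5·(-169) + 4·(-974) = -2795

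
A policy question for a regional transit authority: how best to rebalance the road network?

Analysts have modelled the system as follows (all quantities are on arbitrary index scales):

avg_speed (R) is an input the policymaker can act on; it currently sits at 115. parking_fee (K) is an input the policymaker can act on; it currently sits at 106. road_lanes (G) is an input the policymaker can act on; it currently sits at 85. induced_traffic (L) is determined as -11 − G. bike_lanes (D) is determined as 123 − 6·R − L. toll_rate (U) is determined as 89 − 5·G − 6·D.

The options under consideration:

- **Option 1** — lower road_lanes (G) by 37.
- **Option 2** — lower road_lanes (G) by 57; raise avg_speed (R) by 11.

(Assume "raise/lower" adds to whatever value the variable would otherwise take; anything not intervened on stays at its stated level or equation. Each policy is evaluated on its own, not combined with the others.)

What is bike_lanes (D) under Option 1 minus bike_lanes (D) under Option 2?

86

Option 1 (G − 37):
  R = 115
  G = 85 − 37 = 48
  L = -11 − 48 = -59
  D = 123 − 6·115 − (-59) = -508
Option 2 (G − 57, R + 11):
  R = 115 + 11 = 126
  G = 85 − 57 = 28
  L = -11 − 28 = -39
  D = 123 − 6·126 − (-39) = -594
D: -508 − (-594) = 86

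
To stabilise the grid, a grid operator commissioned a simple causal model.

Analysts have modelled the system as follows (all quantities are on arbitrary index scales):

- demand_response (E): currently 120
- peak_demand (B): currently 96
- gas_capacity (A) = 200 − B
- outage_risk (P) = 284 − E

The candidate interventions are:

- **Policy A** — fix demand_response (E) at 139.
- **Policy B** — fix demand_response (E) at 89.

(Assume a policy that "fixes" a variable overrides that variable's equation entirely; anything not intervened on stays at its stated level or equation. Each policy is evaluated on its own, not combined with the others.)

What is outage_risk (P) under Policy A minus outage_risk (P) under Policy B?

-50

Policy A (E := 139):
  E = 139
  P = 284 − 139 = 145
Policy B (E := 89):
  E = 89
  P = 284 − 89 = 195
P: 145 − 195 = -50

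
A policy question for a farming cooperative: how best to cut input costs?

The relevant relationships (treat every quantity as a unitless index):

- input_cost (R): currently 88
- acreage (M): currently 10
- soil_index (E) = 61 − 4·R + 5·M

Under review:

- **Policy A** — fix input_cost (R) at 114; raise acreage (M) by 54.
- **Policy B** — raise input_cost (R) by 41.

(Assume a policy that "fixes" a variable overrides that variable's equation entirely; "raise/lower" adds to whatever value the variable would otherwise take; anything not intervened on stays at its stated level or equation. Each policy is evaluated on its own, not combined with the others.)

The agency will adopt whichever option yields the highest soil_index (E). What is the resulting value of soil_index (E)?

-75

Policy A (R := 114, M + 54):
  R = 114
  M = 10 + 54 = 64
  E = 61 − 4·114 + 5·64 = -75
Policy B (R + 41):
  R = 88 + 41 = 129
  M = 10
  E = 61 − 4·129 + 5·10 = -405
Comparing — Policy A: E=-75, Policy B: E=-405. Highest is -75 (Policy A).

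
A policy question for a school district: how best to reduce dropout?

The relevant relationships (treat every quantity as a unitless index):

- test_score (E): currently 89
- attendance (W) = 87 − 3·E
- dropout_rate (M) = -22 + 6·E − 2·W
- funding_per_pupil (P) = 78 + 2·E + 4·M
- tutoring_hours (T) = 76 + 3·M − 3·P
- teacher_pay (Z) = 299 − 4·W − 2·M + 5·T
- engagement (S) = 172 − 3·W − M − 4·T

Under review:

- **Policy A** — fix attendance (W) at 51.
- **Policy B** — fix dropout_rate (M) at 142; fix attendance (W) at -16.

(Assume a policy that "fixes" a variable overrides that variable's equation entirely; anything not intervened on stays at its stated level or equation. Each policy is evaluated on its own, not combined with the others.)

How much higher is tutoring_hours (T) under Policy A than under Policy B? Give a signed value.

-2412

Policy A (W := 51):
  E = 89
  W = 51
  M = -22 + 6·89 − 2·51 = 410
  P = 78 + 2·89 + 4·410 = 1896
  T = 76 + 3·410 − 3·1896 = -4382
Policy B (M := 142, W := -16):
  E = 89
  W = -16
  M = 142
  P = 78 + 2·89 + 4·142 = 824
  T = 76 + 3·142 − 3·824 = -1970
T: -4382 − (-1970) = -2412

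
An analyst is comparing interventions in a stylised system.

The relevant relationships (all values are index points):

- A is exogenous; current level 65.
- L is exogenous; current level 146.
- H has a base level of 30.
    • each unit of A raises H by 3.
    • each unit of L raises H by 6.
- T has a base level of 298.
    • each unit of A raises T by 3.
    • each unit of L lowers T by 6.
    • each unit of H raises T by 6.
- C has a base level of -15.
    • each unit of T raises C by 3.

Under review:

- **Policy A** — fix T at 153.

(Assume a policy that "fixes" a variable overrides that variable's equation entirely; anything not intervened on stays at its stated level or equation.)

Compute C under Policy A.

444

Policy A (T := 153):
  A = 65
  L = 146
  H = 30 + 3·65 + 6·146 = 1101
  T = 153
  C = -15 + 3·153 = 444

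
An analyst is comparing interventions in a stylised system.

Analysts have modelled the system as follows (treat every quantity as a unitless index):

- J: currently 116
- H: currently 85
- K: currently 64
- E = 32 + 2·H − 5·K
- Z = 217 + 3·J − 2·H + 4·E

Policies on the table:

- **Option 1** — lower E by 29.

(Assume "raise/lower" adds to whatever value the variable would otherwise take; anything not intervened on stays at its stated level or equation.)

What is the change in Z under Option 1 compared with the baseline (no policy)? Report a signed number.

-116

Baseline:
  J = 116
  H = 85
  K = 64
  E = 32 + 2·85 − 5·64 = -118
  Z = 217 + 3·116 − 2·85 + 4·(-118) = -77
Option 1 (E − 29):
  J = 116
  H = 85
  K = 64
  E = 32 + 2·85 − 5·64 (−29 from intervention) = -147
  Z = 217 + 3·116 − 2·85 + 4·(-147) = -193
Change in Z: -193 − (-77) = -116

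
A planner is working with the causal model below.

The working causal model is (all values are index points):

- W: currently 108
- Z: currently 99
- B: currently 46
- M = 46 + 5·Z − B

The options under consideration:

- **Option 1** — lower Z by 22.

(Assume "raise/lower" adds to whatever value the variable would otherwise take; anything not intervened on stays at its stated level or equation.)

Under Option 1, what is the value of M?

Option 1 (Z − 22):
  Z = 99 − 22 = 77
  B = 46
  M = 46 + 5·77 − 46 = 385

385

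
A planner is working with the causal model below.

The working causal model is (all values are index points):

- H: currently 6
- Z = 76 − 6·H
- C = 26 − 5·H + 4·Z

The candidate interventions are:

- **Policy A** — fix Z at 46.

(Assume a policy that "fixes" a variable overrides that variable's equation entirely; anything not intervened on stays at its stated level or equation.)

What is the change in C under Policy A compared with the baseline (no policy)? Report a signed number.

24

Baseline:
  H = 6
  Z = 76 − 6·6 = 40
  C = 26 − 5·6 + 4·40 = 156
Policy A (Z := 46):
  H = 6
  Z = 46
  C = 26 − 5·6 + 4·46 = 180
Change in C: 180 − 156 = 24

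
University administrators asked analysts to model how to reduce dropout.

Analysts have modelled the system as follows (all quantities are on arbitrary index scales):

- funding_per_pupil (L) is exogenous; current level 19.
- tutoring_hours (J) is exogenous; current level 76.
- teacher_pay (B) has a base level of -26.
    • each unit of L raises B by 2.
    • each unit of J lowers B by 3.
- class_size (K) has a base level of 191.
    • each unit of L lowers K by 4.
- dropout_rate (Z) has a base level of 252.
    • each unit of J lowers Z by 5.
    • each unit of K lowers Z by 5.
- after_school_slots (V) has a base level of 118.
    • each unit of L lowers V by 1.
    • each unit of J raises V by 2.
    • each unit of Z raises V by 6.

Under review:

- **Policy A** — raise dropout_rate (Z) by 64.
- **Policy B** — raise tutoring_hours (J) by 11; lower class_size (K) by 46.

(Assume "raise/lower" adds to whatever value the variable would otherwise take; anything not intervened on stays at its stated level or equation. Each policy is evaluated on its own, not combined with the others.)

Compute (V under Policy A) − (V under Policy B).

-688

Policy A (Z + 64):
  L = 19
  J = 76
  K = 191 − 4·19 = 115
  Z = 252 − 5·76 − 5·115 (+64 from intervention) = -639
  V = 118 − 19 + 2·76 + 6·(-639) = -3583
Policy B (J + 11, K − 46):
  L = 19
  J = 76 + 11 = 87
  K = 191 − 4·19 (−46 from intervention) = 69
  Z = 252 − 5·87 − 5·69 = -528
  V = 118 − 19 + 2·87 + 6·(-528) = -2895
V: -3583 − (-2895) = -688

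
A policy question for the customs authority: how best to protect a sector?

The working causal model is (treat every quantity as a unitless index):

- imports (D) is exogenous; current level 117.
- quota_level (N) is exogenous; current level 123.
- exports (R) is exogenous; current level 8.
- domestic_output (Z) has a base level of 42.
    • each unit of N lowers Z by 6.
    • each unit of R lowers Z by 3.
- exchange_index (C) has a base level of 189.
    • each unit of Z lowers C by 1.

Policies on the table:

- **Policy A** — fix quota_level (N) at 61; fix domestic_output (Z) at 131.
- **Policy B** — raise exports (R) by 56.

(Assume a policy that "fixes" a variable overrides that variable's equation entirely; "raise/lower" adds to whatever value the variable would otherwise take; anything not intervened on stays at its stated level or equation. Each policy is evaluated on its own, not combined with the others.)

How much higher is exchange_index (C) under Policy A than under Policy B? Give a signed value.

Policy A (N := 61, Z := 131):
  N = 61
  R = 8
  Z = 131
  C = 189 − 131 = 58
Policy B (R + 56):
  N = 123
  R = 8 + 56 = 64
  Z = 42 − 6·123 − 3·64 = -888
  C = 189 − (-888) = 1077
C: 58 − 1077 = -1019

-1019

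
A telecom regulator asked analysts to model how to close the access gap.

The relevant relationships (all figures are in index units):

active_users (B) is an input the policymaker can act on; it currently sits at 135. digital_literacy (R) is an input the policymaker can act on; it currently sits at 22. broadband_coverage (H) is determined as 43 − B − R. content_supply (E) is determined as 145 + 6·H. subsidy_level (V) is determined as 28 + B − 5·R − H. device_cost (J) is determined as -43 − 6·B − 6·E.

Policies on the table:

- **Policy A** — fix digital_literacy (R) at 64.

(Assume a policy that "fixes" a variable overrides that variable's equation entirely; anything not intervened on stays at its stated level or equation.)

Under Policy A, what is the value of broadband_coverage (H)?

Policy A (R := 64):
  B = 135
  R = 64
  H = 43 − 135 − 64 = -156

-156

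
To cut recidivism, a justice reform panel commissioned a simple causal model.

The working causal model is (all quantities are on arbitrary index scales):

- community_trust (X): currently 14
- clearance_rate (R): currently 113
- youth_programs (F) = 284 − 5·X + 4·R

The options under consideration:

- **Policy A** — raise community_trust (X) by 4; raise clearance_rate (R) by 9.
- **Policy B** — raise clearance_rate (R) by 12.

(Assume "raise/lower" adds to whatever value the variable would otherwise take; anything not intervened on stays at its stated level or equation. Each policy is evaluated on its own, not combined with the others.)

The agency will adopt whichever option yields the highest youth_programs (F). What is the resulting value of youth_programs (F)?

Policy A (X + 4, R + 9):
  X = 14 + 4 = 18
  R = 113 + 9 = 122
  F = 284 − 5·18 + 4·122 = 682
Policy B (R + 12):
  X = 14
  R = 113 + 12 = 125
  F = 284 − 5·14 + 4·125 = 714
Comparing — Policy A: F=682, Policy B: F=714. Highest is 714 (Policy B).

714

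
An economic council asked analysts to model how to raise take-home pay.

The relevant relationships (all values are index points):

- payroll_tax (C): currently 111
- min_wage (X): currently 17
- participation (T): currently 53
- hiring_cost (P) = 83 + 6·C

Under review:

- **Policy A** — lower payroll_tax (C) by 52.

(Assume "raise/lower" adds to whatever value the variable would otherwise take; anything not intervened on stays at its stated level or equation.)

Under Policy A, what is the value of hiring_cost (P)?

Policy A (C − 52):
  C = 111 − 52 = 59
  P = 83 + 6·59 = 437

437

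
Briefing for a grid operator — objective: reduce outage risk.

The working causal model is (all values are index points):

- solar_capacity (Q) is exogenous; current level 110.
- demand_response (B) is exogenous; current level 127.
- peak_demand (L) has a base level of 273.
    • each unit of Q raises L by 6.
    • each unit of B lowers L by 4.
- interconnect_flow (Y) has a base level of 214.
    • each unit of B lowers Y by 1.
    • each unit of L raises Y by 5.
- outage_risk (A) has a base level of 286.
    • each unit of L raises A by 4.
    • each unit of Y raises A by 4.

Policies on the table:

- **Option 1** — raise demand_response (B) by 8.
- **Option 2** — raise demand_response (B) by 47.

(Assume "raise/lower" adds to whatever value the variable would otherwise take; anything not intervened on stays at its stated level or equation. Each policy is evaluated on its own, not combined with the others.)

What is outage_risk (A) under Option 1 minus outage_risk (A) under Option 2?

3900

Option 1 (B + 8):
  Q = 110
  B = 127 + 8 = 135
  L = 273 + 6·110 − 4·135 = 393
  Y = 214 − 135 + 5·393 = 2044
  A = 286 + 4·393 + 4·2044 = 10034
Option 2 (B + 47):
  Q = 110
  B = 127 + 47 = 174
  L = 273 + 6·110 − 4·174 = 237
  Y = 214 − 174 + 5·237 = 1225
  A = 286 + 4·237 + 4·1225 = 6134
A: 10034 − 6134 = 3900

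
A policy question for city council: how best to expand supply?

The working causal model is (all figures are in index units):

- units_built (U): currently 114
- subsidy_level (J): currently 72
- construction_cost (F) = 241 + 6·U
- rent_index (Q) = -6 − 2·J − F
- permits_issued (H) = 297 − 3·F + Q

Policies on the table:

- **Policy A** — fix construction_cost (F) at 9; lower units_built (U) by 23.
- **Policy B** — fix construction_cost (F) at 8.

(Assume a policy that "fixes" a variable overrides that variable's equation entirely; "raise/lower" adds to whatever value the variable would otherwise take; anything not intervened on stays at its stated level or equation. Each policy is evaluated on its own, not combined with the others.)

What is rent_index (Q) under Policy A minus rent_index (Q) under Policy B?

-1

Policy A (F := 9, U − 23):
  U = 114 − 23 = 91
  J = 72
  F = 9
  Q = -6 − 2·72 − 9 = -159
Policy B (F := 8):
  U = 114
  J = 72
  F = 8
  Q = -6 − 2·72 − 8 = -158
Q: -159 − (-158) = -1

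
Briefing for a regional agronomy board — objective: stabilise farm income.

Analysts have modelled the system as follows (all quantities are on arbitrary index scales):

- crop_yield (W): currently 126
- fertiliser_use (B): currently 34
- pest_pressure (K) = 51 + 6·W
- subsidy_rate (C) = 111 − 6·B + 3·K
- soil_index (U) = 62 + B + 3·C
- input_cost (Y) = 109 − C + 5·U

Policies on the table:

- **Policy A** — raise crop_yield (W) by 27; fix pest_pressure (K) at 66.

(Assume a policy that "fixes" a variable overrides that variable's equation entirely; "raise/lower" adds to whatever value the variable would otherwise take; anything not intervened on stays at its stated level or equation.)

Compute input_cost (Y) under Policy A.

2059

Policy A (W + 27, K := 66):
  W = 126 + 27 = 153
  B = 34
  K = 66
  C = 111 − 6·34 + 3·66 = 105
  U = 62 + 34 + 3·105 = 411
  Y = 109 − 105 + 5·411 = 2059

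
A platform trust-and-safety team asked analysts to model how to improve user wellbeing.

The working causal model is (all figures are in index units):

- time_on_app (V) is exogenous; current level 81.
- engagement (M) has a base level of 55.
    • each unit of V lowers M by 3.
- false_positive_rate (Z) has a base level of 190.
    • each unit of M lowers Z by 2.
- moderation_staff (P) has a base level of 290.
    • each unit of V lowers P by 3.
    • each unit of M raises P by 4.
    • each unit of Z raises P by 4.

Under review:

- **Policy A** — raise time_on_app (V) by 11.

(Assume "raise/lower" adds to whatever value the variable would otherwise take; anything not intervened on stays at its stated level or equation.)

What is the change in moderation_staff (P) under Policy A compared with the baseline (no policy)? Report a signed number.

99

Baseline:
  V = 81
  M = 55 − 3·81 = -188
  Z = 190 − 2·(-188) = 566
  P = 290 − 3·81 + 4·(-188) + 4·566 = 1559
Policy A (V + 11):
  V = 81 + 11 = 92
  M = 55 − 3·92 = -221
  Z = 190 − 2·(-221) = 632
  P = 290 − 3·92 + 4·(-221) + 4·632 = 1658
Change in P: 1658 − 1559 = 99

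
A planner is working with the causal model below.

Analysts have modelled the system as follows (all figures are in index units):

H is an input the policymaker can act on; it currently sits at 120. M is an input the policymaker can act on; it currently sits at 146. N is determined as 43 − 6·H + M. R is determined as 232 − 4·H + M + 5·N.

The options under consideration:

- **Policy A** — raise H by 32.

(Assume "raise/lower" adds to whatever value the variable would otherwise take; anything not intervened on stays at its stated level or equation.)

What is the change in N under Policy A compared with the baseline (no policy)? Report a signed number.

-192

Baseline:
  H = 120
  M = 146
  N = 43 − 6·120 + 146 = -531
Policy A (H + 32):
  H = 120 + 32 = 152
  M = 146
  N = 43 − 6·152 + 146 = -723
Change in N: -723 − (-531) = -192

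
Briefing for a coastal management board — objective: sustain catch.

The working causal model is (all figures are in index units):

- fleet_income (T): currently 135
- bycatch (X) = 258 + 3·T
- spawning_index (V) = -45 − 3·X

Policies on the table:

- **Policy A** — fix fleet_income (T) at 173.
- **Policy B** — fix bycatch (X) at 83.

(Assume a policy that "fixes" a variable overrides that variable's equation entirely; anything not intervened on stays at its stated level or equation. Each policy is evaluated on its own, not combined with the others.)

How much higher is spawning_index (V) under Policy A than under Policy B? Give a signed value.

-2082

Policy A (T := 173):
  T = 173
  X = 258 + 3·173 = 777
  V = -45 − 3·777 = -2376
Policy B (X := 83):
  T = 135
  X = 83
  V = -45 − 3·83 = -294
V: -2376 − (-294) = -2082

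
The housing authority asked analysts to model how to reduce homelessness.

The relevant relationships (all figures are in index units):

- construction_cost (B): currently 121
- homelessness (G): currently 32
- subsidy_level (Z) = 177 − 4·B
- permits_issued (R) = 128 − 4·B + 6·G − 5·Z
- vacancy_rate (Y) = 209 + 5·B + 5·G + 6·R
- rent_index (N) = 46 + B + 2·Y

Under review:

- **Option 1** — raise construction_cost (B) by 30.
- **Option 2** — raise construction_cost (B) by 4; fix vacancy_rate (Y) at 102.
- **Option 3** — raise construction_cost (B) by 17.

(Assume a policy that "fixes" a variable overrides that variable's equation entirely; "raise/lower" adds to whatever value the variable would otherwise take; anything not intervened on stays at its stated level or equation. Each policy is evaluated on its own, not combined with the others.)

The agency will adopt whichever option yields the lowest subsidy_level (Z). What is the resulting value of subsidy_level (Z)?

-427

Option 1 (B + 30):
  B = 121 + 30 = 151
  Z = 177 − 4·151 = -427
Option 2 (B + 4, Y := 102):
  B = 121 + 4 = 125
  Z = 177 − 4·125 = -323
Option 3 (B + 17):
  B = 121 + 17 = 138
  Z = 177 − 4·138 = -375
Comparing — Option 1: Z=-427, Option 2: Z=-323, Option 3: Z=-375. Lowest is -427 (Option 1).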